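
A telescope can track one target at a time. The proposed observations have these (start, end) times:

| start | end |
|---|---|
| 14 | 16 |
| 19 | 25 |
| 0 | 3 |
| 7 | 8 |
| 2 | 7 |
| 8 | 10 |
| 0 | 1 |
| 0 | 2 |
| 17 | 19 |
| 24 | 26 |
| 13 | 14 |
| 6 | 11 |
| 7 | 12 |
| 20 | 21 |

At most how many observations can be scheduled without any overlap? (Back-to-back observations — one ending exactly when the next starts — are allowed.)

9

By end time: (0,1), (0,2), (0,3), (2,7), (7,8), (8,10), (6,11), (7,12), (13,14), (14,16), (17,19), (20,21), (19,25), (24,26).
Pick (0,1); next start ≥ 1 → (2,7); next start ≥ 7 → (7,8); next start ≥ 8 → (8,10); next start ≥ 10 → (13,14); next start ≥ 14 → (14,16); next start ≥ 16 → (17,19); next start ≥ 19 → (20,21); next start ≥ 21 → (24,26).
Selected 9 observations.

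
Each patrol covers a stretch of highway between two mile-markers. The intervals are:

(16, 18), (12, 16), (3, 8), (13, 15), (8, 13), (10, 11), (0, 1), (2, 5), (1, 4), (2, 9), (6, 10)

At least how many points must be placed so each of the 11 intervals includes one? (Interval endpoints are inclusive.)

Process intervals by earliest right end; each time one isn't hit yet, stab at its right endpoint.
By right end: [0,1]  [1,4]  [2,5]  [3,8]  [2,9]  [6,10]  [10,11]  [8,13]  [13,15]  [12,16]  [16,18]
[0,1] uncovered → point at 1; [2,5] uncovered → point at 5; [6,10] uncovered → point at 10; [13,15] uncovered → point at 15; [16,18] uncovered → point at 18.
Points: 1, 5, 10, 15, 18 (5 total).

5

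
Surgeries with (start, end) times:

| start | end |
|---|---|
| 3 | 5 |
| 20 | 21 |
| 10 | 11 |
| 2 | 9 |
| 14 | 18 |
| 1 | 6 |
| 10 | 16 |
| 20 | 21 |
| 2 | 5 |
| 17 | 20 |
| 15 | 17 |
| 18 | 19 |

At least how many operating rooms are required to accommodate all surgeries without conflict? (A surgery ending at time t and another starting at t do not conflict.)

The answer is the maximum number of intervals overlapping at any instant.
Events (time:±→running): 1:+→1 2:+→2 2:+→3 3:+→4 … peak 4.

4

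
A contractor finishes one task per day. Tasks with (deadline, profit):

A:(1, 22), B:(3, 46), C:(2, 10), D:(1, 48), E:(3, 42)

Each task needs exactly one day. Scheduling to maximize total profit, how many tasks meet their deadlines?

Take jobs in profit order; each goes to the latest open slot no later than its deadline.
By profit: D(d1,48), B(d3,46), E(d3,42), A(d1,22), C(d2,10)
D→slot 1; B→slot 3; E→slot 2; A skipped; C skipped.
3 of 5 scheduled.

3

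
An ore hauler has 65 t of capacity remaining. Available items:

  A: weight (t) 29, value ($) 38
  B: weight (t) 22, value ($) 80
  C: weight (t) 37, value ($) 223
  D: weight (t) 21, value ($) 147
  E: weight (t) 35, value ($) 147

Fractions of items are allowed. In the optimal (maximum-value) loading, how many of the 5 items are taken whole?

2

Sort by value per unit weight and fill in that order.
Ratios (sorted): D 7.00, C 6.03, E 4.20, B 3.64, A 1.31
take D (21 @ 147); take C (37 @ 223); take 7/35 of E → 29.40. Capacity used 65/65.
2 item(s) taken whole; one partial (take 7/35 of E).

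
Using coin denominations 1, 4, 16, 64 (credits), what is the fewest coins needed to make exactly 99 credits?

6

Use the largest denomination that fits, subtract, and repeat.
99 = 1×64 + 2×16 + 3×1
Total coins = 1 + 2 + 3 = 6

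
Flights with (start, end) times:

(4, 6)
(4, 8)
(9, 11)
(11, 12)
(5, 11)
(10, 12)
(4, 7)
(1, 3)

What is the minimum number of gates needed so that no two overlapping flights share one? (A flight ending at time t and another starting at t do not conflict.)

Events (time:±→running): 1:+→1 3:-→0 4:+→1 4:+→2 4:+→3 5:+→4 … peak 4.

4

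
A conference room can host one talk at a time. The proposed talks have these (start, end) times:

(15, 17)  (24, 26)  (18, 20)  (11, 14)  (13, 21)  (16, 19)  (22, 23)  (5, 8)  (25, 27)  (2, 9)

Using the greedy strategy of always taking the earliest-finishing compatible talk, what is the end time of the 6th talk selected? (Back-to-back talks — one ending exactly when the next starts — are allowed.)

26

Sorted by end: (5,8)  (2,9)  (11,14)  (15,17)  (16,19)  (18,20)  (13,21)  (22,23)  (24,26)  (25,27)
take (5,8); take (11,14); take (15,17); take (18,20); take (22,23); take (24,26); skip (25,27).
Selected: (5,8) (11,14) (15,17) (18,20) (22,23) (24,26)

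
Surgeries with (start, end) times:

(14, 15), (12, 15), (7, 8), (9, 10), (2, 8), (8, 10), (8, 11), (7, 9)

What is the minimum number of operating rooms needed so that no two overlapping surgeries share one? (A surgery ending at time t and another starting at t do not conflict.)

The answer is the maximum number of intervals overlapping at any instant.
starts: [2, 7, 7, 8, 8, 9, 12, 14]
ends:   [8, 8, 9, 10, 10, 11, 15, 15]
s2→1 s7→2 s7→3  — peak 3.

3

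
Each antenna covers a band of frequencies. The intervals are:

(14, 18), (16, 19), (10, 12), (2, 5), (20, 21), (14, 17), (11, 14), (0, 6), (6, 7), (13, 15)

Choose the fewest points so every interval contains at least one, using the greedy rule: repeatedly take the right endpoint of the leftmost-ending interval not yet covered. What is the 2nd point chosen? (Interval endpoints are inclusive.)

Sorted: [2,5] [0,6] [6,7] [10,12] [11,14] [13,15] [14,17] [14,18] [16,19] [20,21]
{[2,5],[0,6]} hit by 5; {[6,7]} hit by 7; {[10,12],[11,14]} hit by 12; {[13,15],[14,17],[14,18]} hit by 15; {[16,19]} hit by 19; {[20,21]} hit by 21.
Points: 5, 7, 12, 15, 19, 21 (6 total).

7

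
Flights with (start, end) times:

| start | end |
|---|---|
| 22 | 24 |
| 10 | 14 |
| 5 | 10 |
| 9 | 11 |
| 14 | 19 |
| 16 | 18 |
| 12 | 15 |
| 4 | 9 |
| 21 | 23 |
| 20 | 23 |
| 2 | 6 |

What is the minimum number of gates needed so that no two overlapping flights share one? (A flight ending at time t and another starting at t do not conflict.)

3

Events (time:±→running): 2:+→1 4:+→2 5:+→3 … peak 3.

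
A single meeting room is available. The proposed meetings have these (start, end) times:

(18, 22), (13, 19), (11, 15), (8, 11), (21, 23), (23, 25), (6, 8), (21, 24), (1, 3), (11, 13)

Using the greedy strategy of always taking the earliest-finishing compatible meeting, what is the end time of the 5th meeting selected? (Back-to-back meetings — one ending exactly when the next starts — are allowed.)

19

Order by finish time; keep every interval that doesn't clash with the previous kept one.
By end time: (1,3), (6,8), (8,11), (11,13), (11,15), (13,19), (18,22), (21,23), (21,24), (23,25).
Pick (1,3); next start ≥ 3 → (6,8); next start ≥ 8 → (8,11); next start ≥ 11 → (11,13); next start ≥ 13 → (13,19); next start ≥ 19 → (21,23); next start ≥ 23 → (23,25).
Selected: (1,3) (6,8) (8,11) (11,13) (13,19) (21,23) (23,25)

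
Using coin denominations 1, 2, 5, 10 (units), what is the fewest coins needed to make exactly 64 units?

64 = 6×10 + 2×2
Total coins = 6 + 2 = 8

8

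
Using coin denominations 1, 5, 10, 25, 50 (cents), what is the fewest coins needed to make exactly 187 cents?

187 = 3×50 + 1×25 + 1×10 + 2×1
Total coins = 3 + 1 + 1 + 2 = 7

7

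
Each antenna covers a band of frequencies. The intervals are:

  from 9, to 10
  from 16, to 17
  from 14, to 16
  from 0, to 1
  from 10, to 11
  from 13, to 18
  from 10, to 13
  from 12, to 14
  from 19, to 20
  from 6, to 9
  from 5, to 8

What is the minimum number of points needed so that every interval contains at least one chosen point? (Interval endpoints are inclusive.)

6

Process intervals by earliest right end; each time one isn't hit yet, stab at its right endpoint.
Sorted: [0,1] [5,8] [6,9] [9,10] [10,11] [10,13] [12,14] [14,16] [16,17] [13,18] [19,20]
{[0,1]} hit by 1; {[5,8],[6,9]} hit by 8; {[9,10],[10,11],[10,13]} hit by 10; {[12,14],[14,16]} hit by 14; {[16,17],[13,18]} hit by 17; {[19,20]} hit by 20.
Points: 1, 8, 10, 14, 17, 20 (6 total).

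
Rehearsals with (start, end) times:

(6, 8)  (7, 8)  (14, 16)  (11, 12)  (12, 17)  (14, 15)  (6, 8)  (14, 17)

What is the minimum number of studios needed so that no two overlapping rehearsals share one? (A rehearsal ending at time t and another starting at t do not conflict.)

The answer is the maximum number of intervals overlapping at any instant.
Events (time:±→running): 6:+→1 6:+→2 7:+→3 8:-→2 8:-→1 8:-→0 11:+→1 12:-→0 12:+→1 14:+→2 14:+→3 14:+→4 … peak 4.

4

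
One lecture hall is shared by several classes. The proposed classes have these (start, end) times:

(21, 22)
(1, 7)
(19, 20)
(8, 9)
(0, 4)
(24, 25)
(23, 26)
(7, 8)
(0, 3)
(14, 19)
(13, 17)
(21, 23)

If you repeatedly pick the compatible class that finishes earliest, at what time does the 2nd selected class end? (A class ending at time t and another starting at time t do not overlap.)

8

Order by finish time; keep every interval that doesn't clash with the previous kept one.
Sorted by end: (0,3)  (0,4)  (1,7)  (7,8)  (8,9)  (13,17)  (14,19)  (19,20)  (21,22)  (21,23)  (24,25)  (23,26)
take (0,3); skip (0,4); skip (1,7); take (7,8); take (8,9); take (13,17); take (19,20); take (21,22); take (24,25).
Selected: (0,3) (7,8) (8,9) (13,17) (19,20) (21,22) (24,25)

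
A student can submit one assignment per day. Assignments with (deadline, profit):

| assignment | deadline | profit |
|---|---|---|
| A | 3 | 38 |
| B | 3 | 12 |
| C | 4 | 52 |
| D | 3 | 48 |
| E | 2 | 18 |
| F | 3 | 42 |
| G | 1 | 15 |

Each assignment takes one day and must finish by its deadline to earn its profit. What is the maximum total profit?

By profit: C(d4,52), D(d3,48), F(d3,42), A(d3,38), E(d2,18), G(d1,15), B(d3,12)
C→slot 4; D→slot 3; F→slot 2; A→slot 1; E skipped; G skipped; B skipped.
Profit = 38 + 42 + 48 + 52 = 180

180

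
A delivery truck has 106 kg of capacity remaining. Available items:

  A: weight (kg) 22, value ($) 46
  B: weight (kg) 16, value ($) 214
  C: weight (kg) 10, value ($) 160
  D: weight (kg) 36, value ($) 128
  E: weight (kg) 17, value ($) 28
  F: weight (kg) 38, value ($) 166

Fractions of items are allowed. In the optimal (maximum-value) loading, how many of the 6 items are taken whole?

4

Greedy by value/weight ratio, highest first.
Ratios (sorted): C 16.00, B 13.38, F 4.37, D 3.56, A 2.09, E 1.65
take C (10 @ 160); take B (16 @ 214); take F (38 @ 166); take D (36 @ 128); take 6/22 of A → 12.55. Capacity used 106/106.
4 item(s) taken whole; one partial (take 6/22 of A).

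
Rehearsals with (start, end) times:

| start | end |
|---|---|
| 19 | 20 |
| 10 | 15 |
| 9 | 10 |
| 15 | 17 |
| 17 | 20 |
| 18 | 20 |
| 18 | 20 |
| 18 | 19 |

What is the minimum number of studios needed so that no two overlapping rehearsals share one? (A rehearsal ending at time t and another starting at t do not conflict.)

4

The answer is the maximum number of intervals overlapping at any instant.
starts: [9, 10, 15, 17, 18, 18, 18, 19]
ends:   [10, 15, 17, 19, 20, 20, 20, 20]
s9→1 e10→0 s10→1 e15→0 s15→1 e17→0 s17→1 s18→2 s18→3 s18→4  — peak 4.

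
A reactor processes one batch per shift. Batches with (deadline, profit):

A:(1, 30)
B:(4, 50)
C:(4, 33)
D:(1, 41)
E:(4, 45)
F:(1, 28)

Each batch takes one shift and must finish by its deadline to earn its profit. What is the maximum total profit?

Profit order: B=50 E=45 D=41 C=33 A=30 F=28
Assign: B→slot 4, E→slot 3, D→slot 1, C→slot 2, A skipped, F skipped.
Slots: [1:D] [2:C] [3:E] [4:B]
Profit = 41 + 33 + 45 + 50 = 169

169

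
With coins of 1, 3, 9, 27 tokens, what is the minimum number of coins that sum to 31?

3

31 = 1×27 + 1×3 + 1×1
Total coins = 1 + 1 + 1 = 3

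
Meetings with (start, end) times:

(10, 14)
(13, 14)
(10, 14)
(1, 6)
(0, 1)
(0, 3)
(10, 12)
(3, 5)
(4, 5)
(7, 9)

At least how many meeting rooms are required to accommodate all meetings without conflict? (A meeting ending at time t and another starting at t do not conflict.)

3

The answer is the maximum number of intervals overlapping at any instant.
starts: [0, 0, 1, 3, 4, 7, 10, 10, 10, 13]
ends:   [1, 3, 5, 5, 6, 9, 12, 14, 14, 14]
s0→1 s0→2 e1→1 s1→2 e3→1 s3→2 s4→3  — peak 3.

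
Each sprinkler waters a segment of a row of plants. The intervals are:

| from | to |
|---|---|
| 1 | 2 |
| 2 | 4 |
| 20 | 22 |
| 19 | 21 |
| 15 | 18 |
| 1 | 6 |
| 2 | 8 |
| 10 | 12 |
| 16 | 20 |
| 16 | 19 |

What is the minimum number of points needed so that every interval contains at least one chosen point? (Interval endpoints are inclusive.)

4

Sort by right endpoint; whenever an interval is uncovered, place a point at its right end.
Sorted: [1,2] [2,4] [1,6] [2,8] [10,12] [15,18] [16,19] [16,20] [19,21] [20,22]
{[1,2],[2,4],[1,6],[2,8]} hit by 2; {[10,12]} hit by 12; {[15,18],[16,19],[16,20]} hit by 18; {[19,21],[20,22]} hit by 21.
Points: 2, 12, 18, 21 (4 total).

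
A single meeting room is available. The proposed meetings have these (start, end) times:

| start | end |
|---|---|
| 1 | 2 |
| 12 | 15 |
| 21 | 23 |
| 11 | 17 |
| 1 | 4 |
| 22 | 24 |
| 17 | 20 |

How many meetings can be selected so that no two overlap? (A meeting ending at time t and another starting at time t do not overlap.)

4

Greedy by earliest finish: after sorting by end time, pick each interval compatible with the last pick.
By end time: (1,2), (1,4), (12,15), (11,17), (17,20), (21,23), (22,24).
Pick (1,2); next start ≥ 2 → (12,15); next start ≥ 15 → (17,20); next start ≥ 20 → (21,23).
Selected 4 meetings.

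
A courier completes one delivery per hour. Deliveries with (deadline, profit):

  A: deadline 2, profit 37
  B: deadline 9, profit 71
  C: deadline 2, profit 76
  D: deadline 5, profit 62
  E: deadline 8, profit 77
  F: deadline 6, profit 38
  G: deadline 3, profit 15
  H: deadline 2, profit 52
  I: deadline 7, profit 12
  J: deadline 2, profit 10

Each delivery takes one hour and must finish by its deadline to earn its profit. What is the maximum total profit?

403

Take jobs in profit order; each goes to the latest open slot no later than its deadline.
Profit order: E=77 C=76 B=71 D=62 H=52 F=38 A=37 G=15 I=12 J=10
Assign: E→slot 8, C→slot 2, B→slot 9, D→slot 5, H→slot 1, F→slot 6, A skipped, G→slot 3, I→slot 7, J skipped.
Slots: [1:H] [2:C] [3:G] [5:D] [6:F] [7:I] [8:E] [9:B]
Profit = 52 + 76 + 15 + 62 + 38 + 12 + 77 + 71 = 403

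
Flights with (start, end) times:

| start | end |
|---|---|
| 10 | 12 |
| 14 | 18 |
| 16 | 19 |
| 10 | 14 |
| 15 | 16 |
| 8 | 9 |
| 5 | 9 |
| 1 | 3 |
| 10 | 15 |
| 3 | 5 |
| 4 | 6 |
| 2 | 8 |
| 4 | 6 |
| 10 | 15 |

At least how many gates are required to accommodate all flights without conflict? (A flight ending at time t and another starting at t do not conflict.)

4

Events (time:±→running): 1:+→1 2:+→2 3:-→1 3:+→2 4:+→3 4:+→4 … peak 4.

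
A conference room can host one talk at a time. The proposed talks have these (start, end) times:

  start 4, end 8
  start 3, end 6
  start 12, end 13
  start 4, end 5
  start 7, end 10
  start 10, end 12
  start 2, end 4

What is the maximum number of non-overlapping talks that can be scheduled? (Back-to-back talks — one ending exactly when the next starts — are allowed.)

By end time: (2,4), (4,5), (3,6), (4,8), (7,10), (10,12), (12,13).
Pick (2,4); next start ≥ 4 → (4,5); next start ≥ 5 → (7,10); next start ≥ 10 → (10,12); next start ≥ 12 → (12,13).
Selected 5 talks.

5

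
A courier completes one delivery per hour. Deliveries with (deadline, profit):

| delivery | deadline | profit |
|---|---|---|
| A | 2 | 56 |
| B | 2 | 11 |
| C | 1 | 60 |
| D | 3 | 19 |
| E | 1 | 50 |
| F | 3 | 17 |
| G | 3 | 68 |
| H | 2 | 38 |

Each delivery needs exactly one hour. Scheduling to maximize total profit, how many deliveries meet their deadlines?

Sort by profit descending; place each in the latest free slot ≤ its deadline.
By profit: G(d3,68), C(d1,60), A(d2,56), E(d1,50), H(d2,38), D(d3,19), F(d3,17), B(d2,11)
G→slot 3; C→slot 1; A→slot 2; E skipped; H skipped; D skipped; F skipped; B skipped.
3 of 8 scheduled.

3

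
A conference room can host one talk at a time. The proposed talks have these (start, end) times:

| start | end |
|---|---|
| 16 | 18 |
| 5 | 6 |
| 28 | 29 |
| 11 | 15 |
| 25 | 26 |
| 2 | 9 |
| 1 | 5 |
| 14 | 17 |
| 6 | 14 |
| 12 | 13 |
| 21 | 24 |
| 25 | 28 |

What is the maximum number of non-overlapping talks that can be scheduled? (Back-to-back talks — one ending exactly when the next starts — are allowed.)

Order by finish time; keep every interval that doesn't clash with the previous kept one.
By end time: (1,5), (5,6), (2,9), (12,13), (6,14), (11,15), (14,17), (16,18), (21,24), (25,26), (25,28), (28,29).
Pick (1,5); next start ≥ 5 → (5,6); next start ≥ 6 → (12,13); next start ≥ 13 → (14,17); next start ≥ 17 → (21,24); next start ≥ 24 → (25,26); next start ≥ 26 → (28,29).
Selected 7 talks.

7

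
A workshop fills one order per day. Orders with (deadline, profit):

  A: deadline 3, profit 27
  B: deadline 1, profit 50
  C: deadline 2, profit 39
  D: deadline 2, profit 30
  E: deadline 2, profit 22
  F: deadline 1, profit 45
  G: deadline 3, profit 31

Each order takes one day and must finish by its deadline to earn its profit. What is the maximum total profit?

Sort by profit descending; place each in the latest free slot ≤ its deadline.
By profit: B(d1,50), F(d1,45), C(d2,39), G(d3,31), D(d2,30), A(d3,27), E(d2,22)
B→slot 1; F skipped; C→slot 2; G→slot 3; D skipped; A skipped; E skipped.
Profit = 50 + 39 + 31 = 120

120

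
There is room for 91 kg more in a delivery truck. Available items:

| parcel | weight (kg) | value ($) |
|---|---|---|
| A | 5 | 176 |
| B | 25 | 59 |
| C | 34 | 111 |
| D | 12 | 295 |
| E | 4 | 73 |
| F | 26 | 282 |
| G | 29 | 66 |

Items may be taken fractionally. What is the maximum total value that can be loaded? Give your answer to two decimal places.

Greedy by value/weight ratio, highest first.
Ratios (sorted): A 35.20, D 24.58, E 18.25, F 10.85, C 3.26, B 2.36, G 2.28
take A (5 @ 176); take D (12 @ 295); take E (4 @ 73); take F (26 @ 282); take C (34 @ 111); take 10/25 of B → 23.60. Capacity used 91/91.
Total value = 960.60

960.60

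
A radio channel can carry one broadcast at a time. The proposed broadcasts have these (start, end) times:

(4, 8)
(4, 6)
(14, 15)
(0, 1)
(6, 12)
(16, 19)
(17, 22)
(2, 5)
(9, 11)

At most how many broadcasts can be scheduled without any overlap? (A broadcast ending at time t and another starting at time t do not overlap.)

5

Sort by end time and greedily take each interval whose start is ≥ the last chosen end.
By end time: (0,1), (2,5), (4,6), (4,8), (9,11), (6,12), (14,15), (16,19), (17,22).
Pick (0,1); next start ≥ 1 → (2,5); next start ≥ 5 → (9,11); next start ≥ 11 → (14,15); next start ≥ 15 → (16,19).
Selected 5 broadcasts.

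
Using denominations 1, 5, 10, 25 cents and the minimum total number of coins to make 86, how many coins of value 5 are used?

0

Use the largest denomination that fits, subtract, and repeat.
86 − 3×25→11 − 1×10→1 − 1×1→0
Count of 5: 0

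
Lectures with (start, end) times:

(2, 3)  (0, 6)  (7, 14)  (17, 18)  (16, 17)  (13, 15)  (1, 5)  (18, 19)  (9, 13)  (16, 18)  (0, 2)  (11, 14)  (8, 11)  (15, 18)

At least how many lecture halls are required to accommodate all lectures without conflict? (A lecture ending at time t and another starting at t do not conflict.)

3

Count concurrent intervals with a sweep; the peak is the room count.
starts: [0, 0, 1, 2, 7, 8, 9, 11, 13, 15, 16, 16, 17, 18]
ends:   [2, 3, 5, 6, 11, 13, 14, 14, 15, 17, 18, 18, 18, 19]
s0→1 s0→2 s1→3  — peak 3.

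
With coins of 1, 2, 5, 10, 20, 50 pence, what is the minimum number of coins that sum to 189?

8

Use the largest denomination that fits, subtract, and repeat.
189 − 3×50→39 − 1×20→19 − 1×10→9 − 1×5→4 − 2×2→0
Total coins = 3 + 1 + 1 + 1 + 2 = 8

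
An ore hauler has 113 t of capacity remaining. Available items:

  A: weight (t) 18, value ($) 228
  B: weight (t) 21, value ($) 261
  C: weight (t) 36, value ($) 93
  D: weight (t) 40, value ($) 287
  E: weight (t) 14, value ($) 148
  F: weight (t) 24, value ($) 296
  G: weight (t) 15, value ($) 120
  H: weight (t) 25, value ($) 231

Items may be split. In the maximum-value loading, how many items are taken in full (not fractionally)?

Sort by value per unit weight and fill in that order.
Ratios (sorted): A 12.67, B 12.43, F 12.33, E 10.57, H 9.24, G 8.00, D 7.17, C 2.58
take A (18 @ 228); take B (21 @ 261); take F (24 @ 296); take E (14 @ 148); take H (25 @ 231); take 11/15 of G → 88.00. Capacity used 113/113.
5 item(s) taken whole; one partial (take 11/15 of G).

5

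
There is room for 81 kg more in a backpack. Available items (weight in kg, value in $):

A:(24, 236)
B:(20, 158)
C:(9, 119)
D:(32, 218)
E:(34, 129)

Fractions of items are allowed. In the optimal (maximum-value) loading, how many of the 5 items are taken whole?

Order: C (119/9=13.22) > A (236/24=9.83) > B (158/20=7.90) > D (218/32=6.81) > E (129/34=3.79)
Fill: take C (9 @ 119) → take A (24 @ 236) → take B (20 @ 158) → take 28/32 of D → 190.75; 81/81 used.
3 item(s) taken whole; one partial (take 28/32 of D).

3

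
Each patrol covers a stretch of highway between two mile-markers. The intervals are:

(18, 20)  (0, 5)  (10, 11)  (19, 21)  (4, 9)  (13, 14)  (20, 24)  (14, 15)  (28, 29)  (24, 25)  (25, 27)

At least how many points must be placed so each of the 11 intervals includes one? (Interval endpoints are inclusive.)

Process intervals by earliest right end; each time one isn't hit yet, stab at its right endpoint.
By right end: [0,5]  [4,9]  [10,11]  [13,14]  [14,15]  [18,20]  [19,21]  [20,24]  [24,25]  [25,27]  [28,29]
[0,5] uncovered → point at 5; [10,11] uncovered → point at 11; [13,14] uncovered → point at 14; [18,20] uncovered → point at 20; [24,25] uncovered → point at 25; [28,29] uncovered → point at 29.
Points: 5, 11, 14, 20, 25, 29 (6 total).

6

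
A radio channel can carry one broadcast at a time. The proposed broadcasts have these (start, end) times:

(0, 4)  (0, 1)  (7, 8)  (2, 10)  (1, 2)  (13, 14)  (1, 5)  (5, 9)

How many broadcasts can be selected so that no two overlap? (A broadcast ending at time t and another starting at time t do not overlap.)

Sorted by end: (0,1)  (1,2)  (0,4)  (1,5)  (7,8)  (5,9)  (2,10)  (13,14)
take (0,1); take (1,2); skip (0,4); skip (1,5); take (7,8); skip (5,9); take (13,14).
Selected 4 broadcasts.

4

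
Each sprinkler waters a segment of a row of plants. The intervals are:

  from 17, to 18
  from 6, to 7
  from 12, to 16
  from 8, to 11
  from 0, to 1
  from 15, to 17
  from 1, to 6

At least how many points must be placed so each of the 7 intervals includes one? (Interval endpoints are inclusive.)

Sorted: [0,1] [1,6] [6,7] [8,11] [12,16] [15,17] [17,18]
{[0,1],[1,6]} hit by 1; {[6,7]} hit by 7; {[8,11]} hit by 11; {[12,16],[15,17]} hit by 16; {[17,18]} hit by 18.
Points: 1, 7, 11, 16, 18 (5 total).

5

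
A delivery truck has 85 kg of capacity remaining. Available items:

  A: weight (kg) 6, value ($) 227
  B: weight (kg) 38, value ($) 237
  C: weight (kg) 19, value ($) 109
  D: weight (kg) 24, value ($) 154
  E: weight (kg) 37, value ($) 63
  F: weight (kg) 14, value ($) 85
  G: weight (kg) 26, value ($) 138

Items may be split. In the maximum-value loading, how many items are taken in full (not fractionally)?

Ratios (sorted): A 37.83, D 6.42, B 6.24, F 6.07, C 5.74, G 5.31, E 1.70
take A (6 @ 227); take D (24 @ 154); take B (38 @ 237); take F (14 @ 85); take 3/19 of C → 17.21. Capacity used 85/85.
4 item(s) taken whole; one partial (take 3/19 of C).

4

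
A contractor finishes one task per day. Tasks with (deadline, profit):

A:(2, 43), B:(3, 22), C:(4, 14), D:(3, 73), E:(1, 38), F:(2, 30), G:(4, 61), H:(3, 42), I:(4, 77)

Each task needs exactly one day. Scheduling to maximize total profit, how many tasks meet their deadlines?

4

Take jobs in profit order; each goes to the latest open slot no later than its deadline.
Profit order: I=77 D=73 G=61 A=43 H=42 E=38 F=30 B=22 C=14
Assign: I→slot 4, D→slot 3, G→slot 2, A→slot 1, H skipped, E skipped, F skipped, B skipped, C skipped.
Slots: [1:A] [2:G] [3:D] [4:I]
4 of 9 scheduled.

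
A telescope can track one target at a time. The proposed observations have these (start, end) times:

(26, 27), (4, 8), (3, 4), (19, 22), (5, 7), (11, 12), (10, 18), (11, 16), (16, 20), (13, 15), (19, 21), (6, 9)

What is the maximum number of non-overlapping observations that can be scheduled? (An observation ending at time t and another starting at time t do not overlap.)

6

Sort by end time and greedily take each interval whose start is ≥ the last chosen end.
Sorted by end: (3,4)  (5,7)  (4,8)  (6,9)  (11,12)  (13,15)  (11,16)  (10,18)  (16,20)  (19,21)  (19,22)  (26,27)
take (3,4); take (5,7); skip (4,8); skip (6,9); take (11,12); take (13,15); skip (11,16); take (16,20); skip (19,22); take (26,27).
Selected 6 observations.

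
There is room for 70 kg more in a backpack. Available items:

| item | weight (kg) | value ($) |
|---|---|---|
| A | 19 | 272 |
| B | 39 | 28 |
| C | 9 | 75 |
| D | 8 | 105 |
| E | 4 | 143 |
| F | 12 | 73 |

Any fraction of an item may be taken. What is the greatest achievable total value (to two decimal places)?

680.92

Greedy by value/weight ratio, highest first.
Ratios (sorted): E 35.75, A 14.32, D 13.12, C 8.33, F 6.08, B 0.72
take E (4 @ 143); take A (19 @ 272); take D (8 @ 105); take C (9 @ 75); take F (12 @ 73); take 18/39 of B → 12.92. Capacity used 70/70.
Total value = 680.92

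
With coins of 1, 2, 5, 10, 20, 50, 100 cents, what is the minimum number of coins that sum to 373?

7

Greedy: take as many of the largest coin as possible, then repeat with the remainder.
373 = 3×100 + 1×50 + 1×20 + 1×2 + 1×1
Total coins = 3 + 1 + 1 + 1 + 1 = 7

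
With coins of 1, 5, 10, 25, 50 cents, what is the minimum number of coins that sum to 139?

139 = 2×50 + 1×25 + 1×10 + 4×1
Total coins = 2 + 1 + 1 + 4 = 8

8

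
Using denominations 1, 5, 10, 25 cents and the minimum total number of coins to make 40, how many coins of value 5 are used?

1

Use the largest denomination that fits, subtract, and repeat.
40 = 1×25 + 1×10 + 1×5
Count of 5: 1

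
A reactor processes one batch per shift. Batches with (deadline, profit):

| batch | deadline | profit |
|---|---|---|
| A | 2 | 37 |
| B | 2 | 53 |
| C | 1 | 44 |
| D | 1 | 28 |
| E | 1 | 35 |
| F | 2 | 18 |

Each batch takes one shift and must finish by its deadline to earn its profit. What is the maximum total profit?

Take jobs in profit order; each goes to the latest open slot no later than its deadline.
By profit: B(d2,53), C(d1,44), A(d2,37), E(d1,35), D(d1,28), F(d2,18)
B→slot 2; C→slot 1; A skipped; E skipped; D skipped; F skipped.
Profit = 44 + 53 = 97

97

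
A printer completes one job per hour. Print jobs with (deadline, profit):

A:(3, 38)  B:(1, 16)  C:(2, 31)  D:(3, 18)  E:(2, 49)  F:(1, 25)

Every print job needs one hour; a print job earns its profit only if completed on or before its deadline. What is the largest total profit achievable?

Take jobs in profit order; each goes to the latest open slot no later than its deadline.
Profit order: E=49 A=38 C=31 F=25 D=18 B=16
Assign: E→slot 2, A→slot 3, C→slot 1, F skipped, D skipped, B skipped.
Slots: [1:C] [2:E] [3:A]
Profit = 31 + 49 + 38 = 118

118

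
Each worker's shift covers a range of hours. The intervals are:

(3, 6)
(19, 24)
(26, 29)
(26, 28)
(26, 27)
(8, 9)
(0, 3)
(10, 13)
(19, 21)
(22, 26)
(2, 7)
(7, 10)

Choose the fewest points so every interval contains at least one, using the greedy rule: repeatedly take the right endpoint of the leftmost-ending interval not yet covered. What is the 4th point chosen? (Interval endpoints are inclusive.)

21

Process intervals by earliest right end; each time one isn't hit yet, stab at its right endpoint.
By right end: [0,3]  [3,6]  [2,7]  [8,9]  [7,10]  [10,13]  [19,21]  [19,24]  [22,26]  [26,27]  [26,28]  [26,29]
[0,3] uncovered → point at 3; [8,9] uncovered → point at 9; [10,13] uncovered → point at 13; [19,21] uncovered → point at 21; [22,26] uncovered → point at 26.
Points: 3, 9, 13, 21, 26 (5 total).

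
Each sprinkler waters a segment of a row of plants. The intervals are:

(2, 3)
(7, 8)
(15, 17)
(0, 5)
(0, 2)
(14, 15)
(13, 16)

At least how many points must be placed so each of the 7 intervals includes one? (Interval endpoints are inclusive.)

3

Process intervals by earliest right end; each time one isn't hit yet, stab at its right endpoint.
By right end: [0,2]  [2,3]  [0,5]  [7,8]  [14,15]  [13,16]  [15,17]
[0,2] uncovered → point at 2; [7,8] uncovered → point at 8; [14,15] uncovered → point at 15.
Points: 2, 8, 15 (3 total).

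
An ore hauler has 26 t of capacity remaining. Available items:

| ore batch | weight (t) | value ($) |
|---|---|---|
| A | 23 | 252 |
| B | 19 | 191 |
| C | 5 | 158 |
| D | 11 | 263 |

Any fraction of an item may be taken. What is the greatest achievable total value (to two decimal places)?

Greedy by value/weight ratio, highest first.
Order: C (158/5=31.60) > D (263/11=23.91) > A (252/23=10.96) > B (191/19=10.05)
Fill: take C (5 @ 158) → take D (11 @ 263) → take 10/23 of A → 109.57; 26/26 used.
Total value = 530.57

530.57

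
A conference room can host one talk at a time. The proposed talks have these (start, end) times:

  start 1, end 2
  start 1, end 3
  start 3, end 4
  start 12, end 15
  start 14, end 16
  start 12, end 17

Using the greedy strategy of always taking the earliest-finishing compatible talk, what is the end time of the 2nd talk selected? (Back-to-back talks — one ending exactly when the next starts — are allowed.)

4

Sorted by end: (1,2)  (1,3)  (3,4)  (12,15)  (14,16)  (12,17)
take (1,2); skip (1,3); take (3,4); take (12,15); skip (12,17).
Selected: (1,2) (3,4) (12,15)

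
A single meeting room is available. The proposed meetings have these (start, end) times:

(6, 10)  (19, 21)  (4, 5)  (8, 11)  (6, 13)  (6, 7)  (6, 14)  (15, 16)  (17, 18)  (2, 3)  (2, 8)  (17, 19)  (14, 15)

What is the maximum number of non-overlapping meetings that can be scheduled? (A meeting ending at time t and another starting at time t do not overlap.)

Greedy by earliest finish: after sorting by end time, pick each interval compatible with the last pick.
Sorted by end: (2,3)  (4,5)  (6,7)  (2,8)  (6,10)  (8,11)  (6,13)  (6,14)  (14,15)  (15,16)  (17,18)  (17,19)  (19,21)
take (2,3); take (4,5); take (6,7); take (8,11); take (14,15); take (15,16); take (17,18); take (19,21).
Selected 8 meetings.

8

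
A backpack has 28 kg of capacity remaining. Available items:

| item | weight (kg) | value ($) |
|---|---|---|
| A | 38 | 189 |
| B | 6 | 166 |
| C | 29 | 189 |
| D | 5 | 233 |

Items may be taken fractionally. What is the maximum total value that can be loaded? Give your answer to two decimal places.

509.79

Ratios (sorted): D 46.60, B 27.67, C 6.52, A 4.97
take D (5 @ 233); take B (6 @ 166); take 17/29 of C → 110.79. Capacity used 28/28.
Total value = 509.79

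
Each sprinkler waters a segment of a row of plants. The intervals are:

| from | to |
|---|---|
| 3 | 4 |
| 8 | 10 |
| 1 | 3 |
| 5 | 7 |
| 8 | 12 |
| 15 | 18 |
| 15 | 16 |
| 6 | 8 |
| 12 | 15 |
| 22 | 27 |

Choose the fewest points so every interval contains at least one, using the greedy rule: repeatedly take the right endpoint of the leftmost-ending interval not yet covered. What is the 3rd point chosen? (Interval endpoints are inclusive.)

Process intervals by earliest right end; each time one isn't hit yet, stab at its right endpoint.
By right end: [1,3]  [3,4]  [5,7]  [6,8]  [8,10]  [8,12]  [12,15]  [15,16]  [15,18]  [22,27]
[1,3] uncovered → point at 3; [5,7] uncovered → point at 7; [8,10] uncovered → point at 10; [12,15] uncovered → point at 15; [22,27] uncovered → point at 27.
Points: 3, 7, 10, 15, 27 (5 total).

10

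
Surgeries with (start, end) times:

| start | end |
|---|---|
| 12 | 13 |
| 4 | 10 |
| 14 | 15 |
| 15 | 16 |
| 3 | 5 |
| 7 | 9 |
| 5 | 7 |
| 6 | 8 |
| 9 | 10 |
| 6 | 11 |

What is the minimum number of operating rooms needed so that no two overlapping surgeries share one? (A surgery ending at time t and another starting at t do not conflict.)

4

starts: [3, 4, 5, 6, 6, 7, 9, 12, 14, 15]
ends:   [5, 7, 8, 9, 10, 10, 11, 13, 15, 16]
s3→1 s4→2 e5→1 s5→2 s6→3 s6→4  — peak 4.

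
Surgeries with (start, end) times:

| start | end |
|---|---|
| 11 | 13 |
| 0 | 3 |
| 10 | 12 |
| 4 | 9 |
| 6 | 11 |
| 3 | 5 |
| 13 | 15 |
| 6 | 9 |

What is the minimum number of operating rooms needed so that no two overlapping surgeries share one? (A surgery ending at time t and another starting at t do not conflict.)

Events (time:±→running): 0:+→1 3:-→0 3:+→1 4:+→2 5:-→1 6:+→2 6:+→3 … peak 3.

3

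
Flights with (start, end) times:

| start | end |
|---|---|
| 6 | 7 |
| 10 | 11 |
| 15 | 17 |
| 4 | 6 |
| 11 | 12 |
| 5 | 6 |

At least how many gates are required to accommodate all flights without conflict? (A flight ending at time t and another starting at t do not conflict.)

Events (time:±→running): 4:+→1 5:+→2 … peak 2.

2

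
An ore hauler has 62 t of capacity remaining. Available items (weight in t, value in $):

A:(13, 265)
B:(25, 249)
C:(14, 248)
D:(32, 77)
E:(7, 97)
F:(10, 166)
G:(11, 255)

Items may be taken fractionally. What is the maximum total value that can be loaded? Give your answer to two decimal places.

1100.72

Order: G (255/11=23.18) > A (265/13=20.38) > C (248/14=17.71) > F (166/10=16.60) > E (97/7=13.86) > B (249/25=9.96) > D (77/32=2.41)
Fill: take G (11 @ 255) → take A (13 @ 265) → take C (14 @ 248) → take F (10 @ 166) → take E (7 @ 97) → take 7/25 of B → 69.72; 62/62 used.
Total value = 1100.72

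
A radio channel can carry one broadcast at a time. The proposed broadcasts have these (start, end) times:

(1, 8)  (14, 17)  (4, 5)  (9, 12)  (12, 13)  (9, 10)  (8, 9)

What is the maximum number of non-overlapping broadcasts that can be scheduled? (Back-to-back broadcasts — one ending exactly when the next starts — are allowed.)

5

Sort by end time and greedily take each interval whose start is ≥ the last chosen end.
Sorted by end: (4,5)  (1,8)  (8,9)  (9,10)  (9,12)  (12,13)  (14,17)
take (4,5); take (8,9); take (9,10); take (12,13); take (14,17).
Selected 5 broadcasts.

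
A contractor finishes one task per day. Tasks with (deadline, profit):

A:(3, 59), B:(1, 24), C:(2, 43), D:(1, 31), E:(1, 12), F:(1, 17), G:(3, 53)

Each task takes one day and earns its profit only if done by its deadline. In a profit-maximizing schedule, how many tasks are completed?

3

Profit order: A=59 G=53 C=43 D=31 B=24 F=17 E=12
Assign: A→slot 3, G→slot 2, C→slot 1, D skipped, B skipped, F skipped, E skipped.
Slots: [1:C] [2:G] [3:A]
3 of 7 scheduled.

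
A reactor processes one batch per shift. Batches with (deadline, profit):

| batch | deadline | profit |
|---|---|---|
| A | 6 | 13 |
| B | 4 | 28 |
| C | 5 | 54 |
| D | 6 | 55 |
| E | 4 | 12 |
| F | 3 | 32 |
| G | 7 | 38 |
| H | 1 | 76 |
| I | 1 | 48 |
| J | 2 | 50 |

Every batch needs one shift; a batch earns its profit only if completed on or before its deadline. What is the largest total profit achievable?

Take jobs in profit order; each goes to the latest open slot no later than its deadline.
By profit: H(d1,76), D(d6,55), C(d5,54), J(d2,50), I(d1,48), G(d7,38), F(d3,32), B(d4,28), A(d6,13), E(d4,12)
H→slot 1; D→slot 6; C→slot 5; J→slot 2; I skipped; G→slot 7; F→slot 3; B→slot 4; A skipped; E skipped.
Profit = 76 + 50 + 32 + 28 + 54 + 55 + 38 = 333

333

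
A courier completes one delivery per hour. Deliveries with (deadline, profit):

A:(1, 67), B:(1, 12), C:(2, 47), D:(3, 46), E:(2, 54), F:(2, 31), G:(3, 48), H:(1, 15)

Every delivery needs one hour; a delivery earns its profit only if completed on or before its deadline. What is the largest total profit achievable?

Sort by profit descending; place each in the latest free slot ≤ its deadline.
Profit order: A=67 E=54 G=48 C=47 D=46 F=31 H=15 B=12
Assign: A→slot 1, E→slot 2, G→slot 3, C skipped, D skipped, F skipped, H skipped, B skipped.
Slots: [1:A] [2:E] [3:G]
Profit = 67 + 54 + 48 = 169

169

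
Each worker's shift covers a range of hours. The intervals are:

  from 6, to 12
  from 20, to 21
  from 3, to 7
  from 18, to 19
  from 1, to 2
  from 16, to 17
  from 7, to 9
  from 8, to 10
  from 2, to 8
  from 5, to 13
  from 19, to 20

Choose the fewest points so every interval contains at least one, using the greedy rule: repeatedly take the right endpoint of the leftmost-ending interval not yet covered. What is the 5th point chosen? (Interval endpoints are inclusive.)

Process intervals by earliest right end; each time one isn't hit yet, stab at its right endpoint.
By right end: [1,2]  [3,7]  [2,8]  [7,9]  [8,10]  [6,12]  [5,13]  [16,17]  [18,19]  [19,20]  [20,21]
[1,2] uncovered → point at 2; [3,7] uncovered → point at 7; [8,10] uncovered → point at 10; [16,17] uncovered → point at 17; [18,19] uncovered → point at 19; [20,21] uncovered → point at 21.
Points: 2, 7, 10, 17, 19, 21 (6 total).

19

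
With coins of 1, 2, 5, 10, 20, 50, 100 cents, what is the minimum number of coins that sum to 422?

Greedy: take as many of the largest coin as possible, then repeat with the remainder.
422 − 4×100→22 − 1×20→2 − 1×2→0
Total coins = 4 + 1 + 1 = 6

6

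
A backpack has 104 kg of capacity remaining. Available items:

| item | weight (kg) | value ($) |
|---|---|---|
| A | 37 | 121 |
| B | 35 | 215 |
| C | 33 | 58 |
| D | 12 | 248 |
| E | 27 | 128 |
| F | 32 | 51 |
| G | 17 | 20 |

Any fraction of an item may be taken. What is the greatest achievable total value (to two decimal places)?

Ratios (sorted): D 20.67, B 6.14, E 4.74, A 3.27, C 1.76, F 1.59, G 1.18
take D (12 @ 248); take B (35 @ 215); take E (27 @ 128); take 30/37 of A → 98.11. Capacity used 104/104.
Total value = 689.11

689.11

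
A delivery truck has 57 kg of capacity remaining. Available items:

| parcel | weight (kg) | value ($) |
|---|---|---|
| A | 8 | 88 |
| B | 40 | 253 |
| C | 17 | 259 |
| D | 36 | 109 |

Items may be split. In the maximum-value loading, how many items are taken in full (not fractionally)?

Greedy by value/weight ratio, highest first.
Ratios (sorted): C 15.24, A 11.00, B 6.33, D 3.03
take C (17 @ 259); take A (8 @ 88); take 32/40 of B → 202.40. Capacity used 57/57.
2 item(s) taken whole; one partial (take 32/40 of B).

2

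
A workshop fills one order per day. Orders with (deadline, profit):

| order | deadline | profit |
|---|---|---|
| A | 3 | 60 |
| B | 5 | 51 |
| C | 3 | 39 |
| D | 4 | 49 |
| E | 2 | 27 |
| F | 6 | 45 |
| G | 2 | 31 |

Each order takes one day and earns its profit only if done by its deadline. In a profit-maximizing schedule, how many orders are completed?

6

Take jobs in profit order; each goes to the latest open slot no later than its deadline.
Profit order: A=60 B=51 D=49 F=45 C=39 G=31 E=27
Assign: A→slot 3, B→slot 5, D→slot 4, F→slot 6, C→slot 2, G→slot 1, E skipped.
Slots: [1:G] [2:C] [3:A] [4:D] [5:B] [6:F]
6 of 7 scheduled.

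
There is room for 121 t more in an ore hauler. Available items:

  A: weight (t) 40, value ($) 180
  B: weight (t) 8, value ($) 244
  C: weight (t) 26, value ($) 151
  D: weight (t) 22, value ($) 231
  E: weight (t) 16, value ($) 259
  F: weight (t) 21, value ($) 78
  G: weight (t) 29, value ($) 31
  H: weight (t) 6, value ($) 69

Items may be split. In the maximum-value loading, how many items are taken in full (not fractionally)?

Greedy by value/weight ratio, highest first.
Order: B (244/8=30.50) > E (259/16=16.19) > H (69/6=11.50) > D (231/22=10.50) > C (151/26=5.81) > A (180/40=4.50) > F (78/21=3.71) > G (31/29=1.07)
Fill: take B (8 @ 244) → take E (16 @ 259) → take H (6 @ 69) → take D (22 @ 231) → take C (26 @ 151) → take A (40 @ 180) → take 3/21 of F → 11.14; 121/121 used.
6 item(s) taken whole; one partial (take 3/21 of F).

6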